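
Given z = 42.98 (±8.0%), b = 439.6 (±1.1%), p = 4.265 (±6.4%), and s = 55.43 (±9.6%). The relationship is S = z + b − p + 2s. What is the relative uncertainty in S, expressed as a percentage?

2.07%

Each term contributes (cᵢ δxᵢ)² to (δS)²:
  (δz)² = 11.8;  (δb)² = 23.4;  (δp)² = 0.0745;  (2·δs)² = 113
δS = √(149) = 12.2
S = 589.2, so δS/S = 12.2/589.2 = 0.0207.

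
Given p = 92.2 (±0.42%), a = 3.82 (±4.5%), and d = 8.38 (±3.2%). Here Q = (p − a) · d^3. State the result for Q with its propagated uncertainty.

Let u = p − a = 88.4. δu = √(δp² + δa²) = √(0.150 + 0.0295) = 0.424, so δu/u = 0.00479.
Q is then a monomial in u, d:
δQ/Q = √((δu/u)² + (3·δd/d)²) = √(2.3e-05 + 0.00922) = 0.0961
Q = 52000, so δQ = 0.0961 × 52000 = 5000.

52000 ± 5000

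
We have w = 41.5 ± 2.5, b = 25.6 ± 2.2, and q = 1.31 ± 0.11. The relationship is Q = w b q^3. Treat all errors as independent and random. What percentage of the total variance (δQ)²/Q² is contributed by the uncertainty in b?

(δQ/Q)² = (1·δw/w)² + (1·δb/b)² + (3·δq/q)²
  w term: (1×0.0602)² = 0.00363
  b term: (1×0.0859)² = 0.00739
  q term: (3×0.0840)² = 0.0635
Total = 0.0745. Share from b = 0.00739/0.0745 = 0.0992.

9.92%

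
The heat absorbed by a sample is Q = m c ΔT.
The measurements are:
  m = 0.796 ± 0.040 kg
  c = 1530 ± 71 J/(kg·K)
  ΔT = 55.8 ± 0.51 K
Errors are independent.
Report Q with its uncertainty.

For a monomial Q ∝ m, c, ΔT, fractional errors add in quadrature:
  (1·δm/m)² = (1×0.0503)² = 0.00253;  (1·δc/c)² = (1×0.0464)² = 0.00215;  (1·δΔT/ΔT)² = (1×0.00914)² = 8.35e-05
δQ/Q = √(0.00476) = 0.0690
Q = 68000 J, so δQ = 0.0690 × 68000 = 4690 J.

68000 ± 4690 J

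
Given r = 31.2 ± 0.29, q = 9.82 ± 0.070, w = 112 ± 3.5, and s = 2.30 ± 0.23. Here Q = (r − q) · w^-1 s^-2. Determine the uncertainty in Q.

0.00732

Let u = r − q = 21.4. δu = √(δr² + δq²) = √(0.0841 + 0.00490) = 0.298, so δu/u = 0.0140.
Q is then a monomial in u, w, s:
δQ/Q = √((δu/u)² + (-1·δw/w)² + (-2·δs/s)²) = √(0.000195 + 0.000977 + 0.0400) = 0.203
Q = 0.0361, so δQ = 0.203 × 0.0361 = 0.00732.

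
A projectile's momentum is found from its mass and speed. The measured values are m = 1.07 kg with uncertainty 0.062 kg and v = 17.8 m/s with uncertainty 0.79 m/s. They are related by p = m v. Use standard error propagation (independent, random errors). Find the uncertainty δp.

1.39 kg·m/s

Products/powers → add relative errors in quadrature, weighted by exponent:
  (1·δm/m)² = (1×0.0579)² = 0.00336;  (1·δv/v)² = (1×0.0444)² = 0.00197
δp/p = √(0.00533) = 0.0730
p = 19.0 kg·m/s, so δp = 0.0730 × 19.0 = 1.39 kg·m/s.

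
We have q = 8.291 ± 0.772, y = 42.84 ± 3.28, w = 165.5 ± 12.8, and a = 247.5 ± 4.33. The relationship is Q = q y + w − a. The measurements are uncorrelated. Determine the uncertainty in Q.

Let p = q·y = 355.2. δp/p = √((1·δq/q)² + (1·δy/y)²) = √(0.00867 + 0.00586) = 0.121, so δp = 42.8.
Q = p + w − a: δQ = √(δp² + δw² + δa²) = √(1830 + 164 + 18.7) = 44.9

44.9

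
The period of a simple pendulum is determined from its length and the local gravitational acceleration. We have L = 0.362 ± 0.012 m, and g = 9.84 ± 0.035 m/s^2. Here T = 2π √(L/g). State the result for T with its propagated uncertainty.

1.21 ± 0.0201 s

For a monomial T ∝ L^(1/2), g^(-1/2), fractional errors add in quadrature:
  (½·δL/L)² = (0.5×0.0331)² = 0.000275;  (−½·δg/g)² = (-0.5×0.00356)² = 3.16e-06
δT/T = √(0.000278) = 0.0167
T = 1.21 s, so δT = 0.0167 × 1.21 = 0.0201 s.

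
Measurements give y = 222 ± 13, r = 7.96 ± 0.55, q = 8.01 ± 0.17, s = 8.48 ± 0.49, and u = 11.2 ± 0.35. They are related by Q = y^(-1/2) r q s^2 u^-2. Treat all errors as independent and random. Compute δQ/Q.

0.153

Relative error in a monomial: (δQ/Q)² = Σ (nᵢ · δxᵢ/xᵢ)².
  (−½·δy/y)² = (-0.5×0.0586)² = 0.000857;  (1·δr/r)² = (1×0.0691)² = 0.00477;  (1·δq/q)² = (1×0.0212)² = 0.000450;  (2·δs/s)² = (2×0.0578)² = 0.0134;  (-2·δu/u)² = (-2×0.0312)² = 0.00391
δQ/Q = √(0.0233) = 0.153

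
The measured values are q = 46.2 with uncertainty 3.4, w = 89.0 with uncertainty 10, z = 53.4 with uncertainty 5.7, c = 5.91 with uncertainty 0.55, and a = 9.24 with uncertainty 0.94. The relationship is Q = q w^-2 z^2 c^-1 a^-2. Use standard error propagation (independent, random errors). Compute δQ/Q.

Q is a product of powers, so relative uncertainties combine in quadrature:
  (1·δq/q)² = (1×0.0736)² = 0.00542;  (-2·δw/w)² = (-2×0.112)² = 0.0505;  (2·δz/z)² = (2×0.107)² = 0.0456;  (-1·δc/c)² = (-1×0.0931)² = 0.00866;  (-2·δa/a)² = (-2×0.102)² = 0.0414
δQ/Q = √(0.152) = 0.389

0.389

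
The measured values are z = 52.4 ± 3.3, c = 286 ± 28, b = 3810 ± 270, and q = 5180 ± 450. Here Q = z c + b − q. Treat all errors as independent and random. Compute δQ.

1820

Let p = z·c = 15000. δp/p = √((1·δz/z)² + (1·δc/c)²) = √(0.00397 + 0.00958) = 0.116, so δp = 1740.
Q = p + b − q: δQ = √(δp² + δb² + δq²) = √(3.04e+06 + 72900 + 2.02e+05) = 1820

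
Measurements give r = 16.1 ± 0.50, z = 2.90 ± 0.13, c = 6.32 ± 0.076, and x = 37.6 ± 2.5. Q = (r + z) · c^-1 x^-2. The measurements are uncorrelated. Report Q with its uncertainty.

Let u = r + z = 19.0. δu = √(δr² + δz²) = √(0.250 + 0.0169) = 0.517, so δu/u = 0.0272.
Q is then a monomial in u, c, x:
δQ/Q = √((δu/u)² + (-1·δc/c)² + (-2·δx/x)²) = √(0.000739 + 0.000145 + 0.0177) = 0.136
Q = 0.00213, so δQ = 0.136 × 0.00213 = 0.000290.

0.00213 ± 0.000290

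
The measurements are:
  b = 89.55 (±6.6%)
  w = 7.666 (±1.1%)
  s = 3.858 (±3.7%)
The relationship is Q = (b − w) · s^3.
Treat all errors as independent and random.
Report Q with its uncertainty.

4702 ± 623

Let u = b − w = 81.88. δu = √(δb² + δw²) = √(34.9 + 0.00711) = 5.91, so δu/u = 0.0722.
Q is then a monomial in u, s:
δQ/Q = √((δu/u)² + (3·δs/s)²) = √(0.00521 + 0.0123) = 0.132
Q = 4702, so δQ = 0.132 × 4702 = 623.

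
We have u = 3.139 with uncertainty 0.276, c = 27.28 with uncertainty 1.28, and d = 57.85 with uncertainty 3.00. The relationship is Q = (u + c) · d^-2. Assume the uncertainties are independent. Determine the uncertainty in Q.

0.00102

Let w = u + c = 30.42. δw = √(δu² + δc²) = √(0.0762 + 1.64) = 1.31, so δw/w = 0.0430.
Q is then a monomial in w, d:
δQ/Q = √((δw/w)² + (-2·δd/d)²) = √(0.00185 + 0.0108) = 0.112
Q = 0.009089, so δQ = 0.112 × 0.009089 = 0.00102.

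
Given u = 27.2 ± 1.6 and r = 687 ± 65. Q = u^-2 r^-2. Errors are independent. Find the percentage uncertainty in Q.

Since Q is a product/quotient, work with relative uncertainties:
  (-2·δu/u)² = (-2×0.0588)² = 0.0138;  (-2·δr/r)² = (-2×0.0946)² = 0.0358
δQ/Q = √(0.0496) = 0.223

22.3%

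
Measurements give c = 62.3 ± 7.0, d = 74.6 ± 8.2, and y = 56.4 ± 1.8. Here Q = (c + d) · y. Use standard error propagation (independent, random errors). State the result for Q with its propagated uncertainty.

7720 ± 656

Let u = c + d = 137. δu = √(δc² + δd²) = √(49.0 + 67.2) = 10.8, so δu/u = 0.0788.
Q is then a monomial in u, y:
δQ/Q = √((δu/u)² + (1·δy/y)²) = √(0.00620 + 0.00102) = 0.0850
Q = 7720, so δQ = 0.0850 × 7720 = 656.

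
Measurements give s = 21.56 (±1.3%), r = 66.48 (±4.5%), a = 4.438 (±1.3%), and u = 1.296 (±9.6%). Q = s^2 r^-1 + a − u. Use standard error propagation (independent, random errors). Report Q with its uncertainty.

10.13 ± 0.388

Let p = s^2·r^-1 = 6.992. δp/p = √((2·δs/s)² + (-1·δr/r)²) = √(0.000676 + 0.00202) = 0.0520, so δp = 0.363.
Q = p + a − u: δQ = √(δp² + δa² + δu²) = √(0.132 + 0.00333 + 0.0155) = 0.388
Q = 10.13.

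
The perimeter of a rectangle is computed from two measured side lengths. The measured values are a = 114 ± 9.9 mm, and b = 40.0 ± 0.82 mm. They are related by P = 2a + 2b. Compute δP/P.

For a sum/difference, combine absolute errors in quadrature:
  (2·δa)² = 392;  (2·δb)² = 2.69
δP = √(395) = 19.9 mm
P = 308 mm, so δP/P = 19.9/308 = 0.0645.

0.0645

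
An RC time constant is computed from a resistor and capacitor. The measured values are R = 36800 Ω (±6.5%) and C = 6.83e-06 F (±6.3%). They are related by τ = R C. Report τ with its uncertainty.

0.251 ± 0.0228 s

τ is a product of powers, so relative uncertainties combine in quadrature:
  (1·δR/R)² = (1×0.0650)² = 0.00423;  (1·δC/C)² = (1×0.0630)² = 0.00397
δτ/τ = √(0.00819) = 0.0905
τ = 0.251 s, so δτ = 0.0905 × 0.251 = 0.0228 s.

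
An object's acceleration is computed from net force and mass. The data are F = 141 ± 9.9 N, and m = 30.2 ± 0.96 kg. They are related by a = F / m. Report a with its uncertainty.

For a monomial a ∝ F, m^-1, fractional errors add in quadrature:
  (1·δF/F)² = (1×0.0702)² = 0.00493;  (-1·δm/m)² = (-1×0.0318)² = 0.00101
δa/a = √(0.00594) = 0.0771
a = 4.67 m/s^2, so δa = 0.0771 × 4.67 = 0.360 m/s^2.

4.67 ± 0.360 m/s^2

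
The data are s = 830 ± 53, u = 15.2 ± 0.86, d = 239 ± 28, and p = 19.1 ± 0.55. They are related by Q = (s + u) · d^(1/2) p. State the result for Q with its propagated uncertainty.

Let w = s + u = 845. δw = √(δs² + δu²) = √(2810 + 0.740) = 53.0, so δw/w = 0.0627.
Q is then a monomial in w, d, p:
δQ/Q = √((δw/w)² + (½·δd/d)² + (1·δp/p)²) = √(0.00393 + 0.00343 + 0.000829) = 0.0905
Q = 2.5e+05, so δQ = 0.0905 × 2.5e+05 = 22600.

(2.50 ± 0.226) × 10^5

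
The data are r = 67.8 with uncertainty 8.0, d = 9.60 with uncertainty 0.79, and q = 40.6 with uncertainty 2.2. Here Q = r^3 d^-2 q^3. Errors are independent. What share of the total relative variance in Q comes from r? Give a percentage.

(δQ/Q)² = (3·δr/r)² + (-2·δd/d)² + (3·δq/q)²
  r term: (3×0.118)² = 0.125
  d term: (-2×0.0823)² = 0.0271
  q term: (3×0.0542)² = 0.0264
Total = 0.179. Share from r = 0.125/0.179 = 0.701.

70.1%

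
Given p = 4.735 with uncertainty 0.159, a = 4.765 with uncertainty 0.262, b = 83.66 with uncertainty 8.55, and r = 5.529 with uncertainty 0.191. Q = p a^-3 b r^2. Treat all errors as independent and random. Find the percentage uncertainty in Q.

20.9%

For a monomial Q ∝ p, a^-3, b, r^2, fractional errors add in quadrature:
  (1·δp/p)² = (1×0.0336)² = 0.00113;  (-3·δa/a)² = (-3×0.0550)² = 0.0272;  (1·δb/b)² = (1×0.102)² = 0.0104;  (2·δr/r)² = (2×0.0345)² = 0.00477
δQ/Q = √(0.0436) = 0.209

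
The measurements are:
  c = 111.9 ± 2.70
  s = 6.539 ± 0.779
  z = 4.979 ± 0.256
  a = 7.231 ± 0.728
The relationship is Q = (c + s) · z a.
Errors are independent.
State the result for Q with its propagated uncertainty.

4264 ± 493

Let u = c + s = 118.4. δu = √(δc² + δs²) = √(7.29 + 0.607) = 2.81, so δu/u = 0.0237.
Q is then a monomial in u, z, a:
δQ/Q = √((δu/u)² + (1·δz/z)² + (1·δa/a)²) = √(0.000563 + 0.00264 + 0.0101) = 0.116
Q = 4264, so δQ = 0.116 × 4264 = 493.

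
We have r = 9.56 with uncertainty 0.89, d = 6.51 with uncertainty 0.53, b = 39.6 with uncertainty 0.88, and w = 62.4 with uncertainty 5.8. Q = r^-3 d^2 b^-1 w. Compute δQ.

For a monomial Q ∝ r^-3, d^2, b^-1, w, fractional errors add in quadrature:
  (-3·δr/r)² = (-3×0.0931)² = 0.0780;  (2·δd/d)² = (2×0.0814)² = 0.0265;  (-1·δb/b)² = (-1×0.0222)² = 0.000494;  (1·δw/w)² = (1×0.0929)² = 0.00864
δQ/Q = √(0.114) = 0.337
Q = 0.0764, so δQ = 0.337 × 0.0764 = 0.0258.

0.0258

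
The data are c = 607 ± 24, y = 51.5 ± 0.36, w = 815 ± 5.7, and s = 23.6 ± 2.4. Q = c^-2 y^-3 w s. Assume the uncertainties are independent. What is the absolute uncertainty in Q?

Relative error in a monomial: (δQ/Q)² = Σ (nᵢ · δxᵢ/xᵢ)².
  (-2·δc/c)² = (-2×0.0395)² = 0.00625;  (-3·δy/y)² = (-3×0.00699)² = 0.000440;  (1·δw/w)² = (1×0.00699)² = 4.89e-05;  (1·δs/s)² = (1×0.102)² = 0.0103
δQ/Q = √(0.0171) = 0.131
Q = 3.82e-07, so δQ = 0.131 × 3.82e-07 = 5e-08.

5e-08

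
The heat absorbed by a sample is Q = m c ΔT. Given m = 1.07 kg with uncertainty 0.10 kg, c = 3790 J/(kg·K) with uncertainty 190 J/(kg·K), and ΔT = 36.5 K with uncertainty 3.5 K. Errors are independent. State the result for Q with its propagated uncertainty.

For a monomial Q ∝ m, c, ΔT, fractional errors add in quadrature:
  (1·δm/m)² = (1×0.0935)² = 0.00873;  (1·δc/c)² = (1×0.0501)² = 0.00251;  (1·δΔT/ΔT)² = (1×0.0959)² = 0.00919
δQ/Q = √(0.0204) = 0.143
Q = 1.48e+05 J, so δQ = 0.143 × 1.48e+05 = 21200 J.

(1.48 ± 0.212) × 10^5 J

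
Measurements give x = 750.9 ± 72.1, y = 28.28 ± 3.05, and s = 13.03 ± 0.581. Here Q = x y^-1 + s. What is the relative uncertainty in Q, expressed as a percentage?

Let p = x·y^-1 = 26.55. δp/p = √((1·δx/x)² + (-1·δy/y)²) = √(0.00922 + 0.0116) = 0.144, so δp = 3.83.
Q = p + s: δQ = √(δp² + δs²) = √(14.7 + 0.338) = 3.88
Q = 39.58, so δQ/Q = 3.88/39.58 = 0.0980.

9.80%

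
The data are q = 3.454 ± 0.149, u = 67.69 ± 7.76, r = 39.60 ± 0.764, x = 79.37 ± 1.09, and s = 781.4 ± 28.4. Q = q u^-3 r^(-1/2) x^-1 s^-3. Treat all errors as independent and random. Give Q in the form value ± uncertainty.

(4.673 ± 1.70) × 10^-17

Q is a product of powers, so relative uncertainties combine in quadrature:
  (1·δq/q)² = (1×0.0431)² = 0.00186;  (-3·δu/u)² = (-3×0.115)² = 0.118;  (−½·δr/r)² = (-0.5×0.0193)² = 9.31e-05;  (-1·δx/x)² = (-1×0.0137)² = 0.000189;  (-3·δs/s)² = (-3×0.0363)² = 0.0119
δQ/Q = √(0.132) = 0.364
Q = 4.673e-17, so δQ = 0.364 × 4.673e-17 = 1.7e-17.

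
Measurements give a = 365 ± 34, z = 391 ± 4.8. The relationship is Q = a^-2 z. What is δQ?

For a monomial Q ∝ a^-2, z, fractional errors add in quadrature:
  (-2·δa/a)² = (-2×0.0932)² = 0.0347;  (1·δz/z)² = (1×0.0123)² = 0.000151
δQ/Q = √(0.0349) = 0.187
Q = 0.00293, so δQ = 0.187 × 0.00293 = 0.000548.

0.000548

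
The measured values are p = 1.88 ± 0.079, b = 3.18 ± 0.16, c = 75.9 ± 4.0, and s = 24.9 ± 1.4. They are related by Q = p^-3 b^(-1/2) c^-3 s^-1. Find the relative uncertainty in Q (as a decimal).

Products/powers → add relative errors in quadrature, weighted by exponent:
  (-3·δp/p)² = (-3×0.0420)² = 0.0159;  (−½·δb/b)² = (-0.5×0.0503)² = 0.000633;  (-3·δc/c)² = (-3×0.0527)² = 0.0250;  (-1·δs/s)² = (-1×0.0562)² = 0.00316
δQ/Q = √(0.0447) = 0.211

0.211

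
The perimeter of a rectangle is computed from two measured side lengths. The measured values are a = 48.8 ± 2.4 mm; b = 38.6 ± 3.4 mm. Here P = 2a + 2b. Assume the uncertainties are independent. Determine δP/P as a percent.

P is a linear combination, so absolute uncertainties add in quadrature:
  (2·δa)² = 23.0;  (2·δb)² = 46.2
δP = √(69.3) = 8.32 mm
P = 175 mm, so δP/P = 8.32/175 = 0.0476.

4.76%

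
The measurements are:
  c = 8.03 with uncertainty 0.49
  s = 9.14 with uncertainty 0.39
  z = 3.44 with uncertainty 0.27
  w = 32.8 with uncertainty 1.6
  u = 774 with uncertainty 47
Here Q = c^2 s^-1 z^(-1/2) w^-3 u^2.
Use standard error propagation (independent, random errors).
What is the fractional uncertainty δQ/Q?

0.233

Products/powers → add relative errors in quadrature, weighted by exponent:
  (2·δc/c)² = (2×0.0610)² = 0.0149;  (-1·δs/s)² = (-1×0.0427)² = 0.00182;  (−½·δz/z)² = (-0.5×0.0785)² = 0.00154;  (-3·δw/w)² = (-3×0.0488)² = 0.0214;  (2·δu/u)² = (2×0.0607)² = 0.0147
δQ/Q = √(0.0544) = 0.233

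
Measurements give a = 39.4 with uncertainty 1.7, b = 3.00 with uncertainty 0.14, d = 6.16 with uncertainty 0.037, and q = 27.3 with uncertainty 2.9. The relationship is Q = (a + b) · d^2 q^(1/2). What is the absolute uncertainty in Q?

Let u = a + b = 42.4. δu = √(δa² + δb²) = √(2.89 + 0.0196) = 1.71, so δu/u = 0.0402.
Q is then a monomial in u, d, q:
δQ/Q = √((δu/u)² + (2·δd/d)² + (½·δq/q)²) = √(0.00162 + 0.000144 + 0.00282) = 0.0677
Q = 8410, so δQ = 0.0677 × 8410 = 569.

569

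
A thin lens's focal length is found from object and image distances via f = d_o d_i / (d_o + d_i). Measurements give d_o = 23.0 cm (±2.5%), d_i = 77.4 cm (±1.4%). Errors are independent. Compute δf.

∂f/∂d_o = (d_i/(d_o+d_i))² = 0.594;  ∂f/∂d_i = (d_o/(d_o+d_i))² = 0.0525
δf = √((∂f/∂d_o · δd_o)² + (∂f/∂d_i · δd_i)²) = √(0.117 + 0.00323) = 0.346 cm

0.346 cm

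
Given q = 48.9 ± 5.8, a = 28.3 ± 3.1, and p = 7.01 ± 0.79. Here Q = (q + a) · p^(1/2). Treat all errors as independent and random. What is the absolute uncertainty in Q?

Let u = q + a = 77.2. δu = √(δq² + δa²) = √(33.6 + 9.61) = 6.58, so δu/u = 0.0852.
Q is then a monomial in u, p:
δQ/Q = √((δu/u)² + (½·δp/p)²) = √(0.00726 + 0.00318) = 0.102
Q = 204, so δQ = 0.102 × 204 = 20.9.

20.9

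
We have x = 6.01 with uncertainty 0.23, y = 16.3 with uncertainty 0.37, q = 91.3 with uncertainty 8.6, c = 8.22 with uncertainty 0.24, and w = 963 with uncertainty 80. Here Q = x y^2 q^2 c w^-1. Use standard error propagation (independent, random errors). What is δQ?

Products/powers → add relative errors in quadrature, weighted by exponent:
  (1·δx/x)² = (1×0.0383)² = 0.00146;  (2·δy/y)² = (2×0.0227)² = 0.00206;  (2·δq/q)² = (2×0.0942)² = 0.0355;  (1·δc/c)² = (1×0.0292)² = 0.000852;  (-1·δw/w)² = (-1×0.0831)² = 0.00690
δQ/Q = √(0.0468) = 0.216
Q = 1.14e+05, so δQ = 0.216 × 1.14e+05 = 24600.

24600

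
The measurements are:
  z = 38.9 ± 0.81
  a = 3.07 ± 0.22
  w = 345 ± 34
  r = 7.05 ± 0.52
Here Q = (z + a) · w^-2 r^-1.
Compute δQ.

Let u = z + a = 42.0. δu = √(δz² + δa²) = √(0.656 + 0.0484) = 0.839, so δu/u = 0.0200.
Q is then a monomial in u, w, r:
δQ/Q = √((δu/u)² + (-2·δw/w)² + (-1·δr/r)²) = √(0.000400 + 0.0388 + 0.00544) = 0.211
Q = 5e-05, so δQ = 0.211 × 5e-05 = 1.06e-05.

1.06e-05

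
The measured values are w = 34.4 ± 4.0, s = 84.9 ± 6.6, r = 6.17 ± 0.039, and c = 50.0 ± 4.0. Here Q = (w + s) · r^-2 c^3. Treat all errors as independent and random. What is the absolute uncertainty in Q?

97500

Let u = w + s = 119. δu = √(δw² + δs²) = √(16.0 + 43.6) = 7.72, so δu/u = 0.0647.
Q is then a monomial in u, r, c:
δQ/Q = √((δu/u)² + (-2·δr/r)² + (3·δc/c)²) = √(0.00418 + 0.000160 + 0.0576) = 0.249
Q = 3.92e+05, so δQ = 0.249 × 3.92e+05 = 97500.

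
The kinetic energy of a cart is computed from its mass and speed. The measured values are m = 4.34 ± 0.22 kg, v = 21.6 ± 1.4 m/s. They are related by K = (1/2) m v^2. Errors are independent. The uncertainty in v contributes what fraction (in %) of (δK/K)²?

86.7%

(δK/K)² = (1·δm/m)² + (2·δv/v)²
  m term: (1×0.0507)² = 0.00257
  v term: (2×0.0648)² = 0.0168
Total = 0.0194. Share from v = 0.0168/0.0194 = 0.867.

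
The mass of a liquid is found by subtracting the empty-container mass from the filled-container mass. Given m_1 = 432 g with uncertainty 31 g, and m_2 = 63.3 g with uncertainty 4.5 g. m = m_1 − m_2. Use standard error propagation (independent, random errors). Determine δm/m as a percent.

8.50%

Absolute uncertainties add in quadrature for a linear combination:
  (δm_1)² = 961;  (δm_2)² = 20.2
δm = √(981) = 31.3 g
m = 369 g, so δm/m = 31.3/369 = 0.0850.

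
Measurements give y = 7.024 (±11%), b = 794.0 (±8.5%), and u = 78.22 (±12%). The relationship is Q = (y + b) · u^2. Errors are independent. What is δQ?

Let w = y + b = 801.0. δw = √(δy² + δb²) = √(0.597 + 4550) = 67.5, so δw/w = 0.0843.
Q is then a monomial in w, u:
δQ/Q = √((δw/w)² + (2·δu/u)²) = √(0.00710 + 0.0576) = 0.254
Q = 4.901e+06, so δQ = 0.254 × 4.901e+06 = 1.25e+06.

1.25e+06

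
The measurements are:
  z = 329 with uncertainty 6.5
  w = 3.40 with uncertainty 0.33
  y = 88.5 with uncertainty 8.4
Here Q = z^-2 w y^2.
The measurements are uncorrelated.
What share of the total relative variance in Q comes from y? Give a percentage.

(δQ/Q)² = (-2·δz/z)² + (1·δw/w)² + (2·δy/y)²
  z term: (-2×0.0198)² = 0.00156
  w term: (1×0.0971)² = 0.00942
  y term: (2×0.0949)² = 0.0360
Total = 0.0470. Share from y = 0.0360/0.0470 = 0.766.

76.6%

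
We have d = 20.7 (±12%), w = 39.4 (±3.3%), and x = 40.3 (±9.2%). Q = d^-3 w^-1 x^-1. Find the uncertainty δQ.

For a monomial Q ∝ d^-3, w^-1, x^-1, fractional errors add in quadrature:
  (-3·δd/d)² = (-3×0.120)² = 0.130;  (-1·δw/w)² = (-1×0.0330)² = 0.00109;  (-1·δx/x)² = (-1×0.0920)² = 0.00846
δQ/Q = √(0.139) = 0.373
Q = 7.1e-08, so δQ = 0.373 × 7.1e-08 = 2.65e-08.

2.65e-08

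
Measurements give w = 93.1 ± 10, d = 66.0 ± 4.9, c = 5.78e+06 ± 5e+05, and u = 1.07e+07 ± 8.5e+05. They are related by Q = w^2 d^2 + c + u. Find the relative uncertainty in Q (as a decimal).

Let p = w^2·d^2 = 3.78e+07. δp/p = √((2·δw/w)² + (2·δd/d)²) = √(0.0461 + 0.0220) = 0.261, so δp = 9.86e+06.
Q = p + c + u: δQ = √(δp² + δc² + δu²) = √(9.72e+13 + 2.5e+11 + 7.22e+11) = 9.91e+06
Q = 5.42e+07, so δQ/Q = 9.91e+06/5.42e+07 = 0.183.

0.183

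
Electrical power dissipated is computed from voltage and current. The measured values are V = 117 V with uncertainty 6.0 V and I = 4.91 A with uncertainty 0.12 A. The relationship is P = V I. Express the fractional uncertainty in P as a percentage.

5.68%

Relative error in a monomial: (δP/P)² = Σ (nᵢ · δxᵢ/xᵢ)².
  (1·δV/V)² = (1×0.0513)² = 0.00263;  (1·δI/I)² = (1×0.0244)² = 0.000597
δP/P = √(0.00323) = 0.0568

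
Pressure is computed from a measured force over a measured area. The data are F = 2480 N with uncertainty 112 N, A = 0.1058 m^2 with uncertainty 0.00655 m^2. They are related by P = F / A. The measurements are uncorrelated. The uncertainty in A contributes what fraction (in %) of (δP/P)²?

(δP/P)² = (1·δF/F)² + (-1·δA/A)²
  F term: (1×0.0452)² = 0.00204
  A term: (-1×0.0619)² = 0.00383
Total = 0.00587. Share from A = 0.00383/0.00587 = 0.653.

65.3%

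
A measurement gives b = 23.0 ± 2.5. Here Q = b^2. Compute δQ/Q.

0.217

Q ∝ b^2, so δQ/Q = |2| · δb/b = 2 × 0.109 = 0.217.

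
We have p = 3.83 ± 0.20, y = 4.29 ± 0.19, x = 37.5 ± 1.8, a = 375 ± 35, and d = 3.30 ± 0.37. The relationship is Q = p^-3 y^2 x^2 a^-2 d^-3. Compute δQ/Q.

0.435

Relative error in a monomial: (δQ/Q)² = Σ (nᵢ · δxᵢ/xᵢ)².
  (-3·δp/p)² = (-3×0.0522)² = 0.0245;  (2·δy/y)² = (2×0.0443)² = 0.00785;  (2·δx/x)² = (2×0.0480)² = 0.00922;  (-2·δa/a)² = (-2×0.0933)² = 0.0348;  (-3·δd/d)² = (-3×0.112)² = 0.113
δQ/Q = √(0.190) = 0.435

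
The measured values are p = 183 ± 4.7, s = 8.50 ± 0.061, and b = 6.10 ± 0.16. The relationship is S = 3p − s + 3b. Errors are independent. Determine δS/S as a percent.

2.52%

Each term contributes (cᵢ δxᵢ)² to (δS)²:
  (3·δp)² = 199;  (δs)² = 0.00372;  (3·δb)² = 0.230
δS = √(199) = 14.1
S = 559, so δS/S = 14.1/559 = 0.0252.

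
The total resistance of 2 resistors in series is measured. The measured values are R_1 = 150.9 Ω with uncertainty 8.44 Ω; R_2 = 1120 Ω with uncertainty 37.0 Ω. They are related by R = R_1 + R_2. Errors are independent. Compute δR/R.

0.0299

Each term contributes (cᵢ δxᵢ)² to (δR)²:
  (δR_1)² = 71.2;  (δR_2)² = 1370
δR = √(1440) = 38.0 Ω
R = 1271 Ω, so δR/R = 38.0/1271 = 0.0299.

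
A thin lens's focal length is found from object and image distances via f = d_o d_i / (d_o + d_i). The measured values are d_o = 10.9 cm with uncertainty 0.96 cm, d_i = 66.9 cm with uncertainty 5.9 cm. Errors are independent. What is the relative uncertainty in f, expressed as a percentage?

∂f/∂d_o = (d_i/(d_o+d_i))² = 0.739;  ∂f/∂d_i = (d_o/(d_o+d_i))² = 0.0196
δf = √((∂f/∂d_o · δd_o)² + (∂f/∂d_i · δd_i)²) = √(0.504 + 0.0134) = 0.719 cm
f = 9.37 cm, so δf/f = 0.719/9.37 = 0.0767.

7.67%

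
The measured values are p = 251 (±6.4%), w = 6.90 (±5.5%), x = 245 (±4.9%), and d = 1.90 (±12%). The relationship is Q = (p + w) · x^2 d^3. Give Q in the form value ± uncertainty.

(1.06 ± 0.402) × 10^8

Let u = p + w = 258. δu = √(δp² + δw²) = √(258 + 0.144) = 16.1, so δu/u = 0.0623.
Q is then a monomial in u, x, d:
δQ/Q = √((δu/u)² + (2·δx/x)² + (3·δd/d)²) = √(0.00388 + 0.00960 + 0.130) = 0.378
Q = 1.06e+08, so δQ = 0.378 × 1.06e+08 = 4.02e+07.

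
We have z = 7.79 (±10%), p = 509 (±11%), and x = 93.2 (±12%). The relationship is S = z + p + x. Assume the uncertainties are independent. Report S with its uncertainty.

S is a linear combination, so absolute uncertainties add in quadrature:
  (δz)² = 0.607;  (δp)² = 3130;  (δx)² = 125
δS = √(3260) = 57.1
S = 610.

610 ± 57.1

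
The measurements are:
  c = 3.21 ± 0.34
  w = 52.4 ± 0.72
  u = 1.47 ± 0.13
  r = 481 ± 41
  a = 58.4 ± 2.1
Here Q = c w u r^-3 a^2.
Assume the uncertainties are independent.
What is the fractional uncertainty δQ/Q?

Each factor contributes (exponent × relative error)² to (δQ/Q)²:
  (1·δc/c)² = (1×0.106)² = 0.0112;  (1·δw/w)² = (1×0.0137)² = 0.000189;  (1·δu/u)² = (1×0.0884)² = 0.00782;  (-3·δr/r)² = (-3×0.0852)² = 0.0654;  (2·δa/a)² = (2×0.0360)² = 0.00517
δQ/Q = √(0.0898) = 0.300

0.300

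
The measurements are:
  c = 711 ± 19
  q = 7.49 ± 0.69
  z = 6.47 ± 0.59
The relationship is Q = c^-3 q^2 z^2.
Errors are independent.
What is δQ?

1.77e-06

Q is a product of powers, so relative uncertainties combine in quadrature:
  (-3·δc/c)² = (-3×0.0267)² = 0.00643;  (2·δq/q)² = (2×0.0921)² = 0.0339;  (2·δz/z)² = (2×0.0912)² = 0.0333
δQ/Q = √(0.0736) = 0.271
Q = 6.53e-06, so δQ = 0.271 × 6.53e-06 = 1.77e-06.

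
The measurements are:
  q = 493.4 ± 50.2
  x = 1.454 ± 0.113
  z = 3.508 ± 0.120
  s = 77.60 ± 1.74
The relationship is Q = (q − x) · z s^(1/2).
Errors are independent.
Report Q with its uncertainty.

15200 ± 1640

Let u = q − x = 491.9. δu = √(δq² + δx²) = √(2520 + 0.0128) = 50.2, so δu/u = 0.102.
Q is then a monomial in u, z, s:
δQ/Q = √((δu/u)² + (1·δz/z)² + (½·δs/s)²) = √(0.0104 + 0.00117 + 0.000126) = 0.108
Q = 15200, so δQ = 0.108 × 15200 = 1640.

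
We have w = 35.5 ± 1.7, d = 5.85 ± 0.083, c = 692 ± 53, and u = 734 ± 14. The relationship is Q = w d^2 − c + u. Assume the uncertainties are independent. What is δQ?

Let p = w·d^2 = 1210. δp/p = √((1·δw/w)² + (2·δd/d)²) = √(0.00229 + 0.000805) = 0.0557, so δp = 67.6.
Q = p − c + u: δQ = √(δp² + δc² + δu²) = √(4570 + 2810 + 196) = 87.1

87.1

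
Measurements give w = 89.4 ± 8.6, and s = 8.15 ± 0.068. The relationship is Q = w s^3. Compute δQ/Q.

For a monomial Q ∝ w, s^3, fractional errors add in quadrature:
  (1·δw/w)² = (1×0.0962)² = 0.00925;  (3·δs/s)² = (3×0.00834)² = 0.000627
δQ/Q = √(0.00988) = 0.0994

0.0994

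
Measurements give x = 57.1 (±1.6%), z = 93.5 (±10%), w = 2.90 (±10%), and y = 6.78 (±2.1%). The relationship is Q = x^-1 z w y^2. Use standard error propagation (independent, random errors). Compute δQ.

Each factor contributes (exponent × relative error)² to (δQ/Q)²:
  (-1·δx/x)² = (-1×0.0160)² = 0.000256;  (1·δz/z)² = (1×0.100)² = 0.0100;  (1·δw/w)² = (1×0.100)² = 0.0100;  (2·δy/y)² = (2×0.0210)² = 0.00176
δQ/Q = √(0.0220) = 0.148
Q = 218, so δQ = 0.148 × 218 = 32.4.

32.4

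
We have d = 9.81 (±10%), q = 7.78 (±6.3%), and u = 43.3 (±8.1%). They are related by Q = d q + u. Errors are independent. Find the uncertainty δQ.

9.68

Let p = d·q = 76.3. δp/p = √((1·δd/d)² + (1·δq/q)²) = √(0.0100 + 0.00397) = 0.118, so δp = 9.02.
Q = p + u: δQ = √(δp² + δu²) = √(81.4 + 12.3) = 9.68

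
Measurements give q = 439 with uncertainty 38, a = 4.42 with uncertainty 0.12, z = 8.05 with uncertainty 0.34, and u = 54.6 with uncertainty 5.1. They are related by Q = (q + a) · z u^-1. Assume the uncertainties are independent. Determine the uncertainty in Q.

8.74

Let w = q + a = 443. δw = √(δq² + δa²) = √(1440 + 0.0144) = 38.0, so δw/w = 0.0857.
Q is then a monomial in w, z, u:
δQ/Q = √((δw/w)² + (1·δz/z)² + (-1·δu/u)²) = √(0.00734 + 0.00178 + 0.00872) = 0.134
Q = 65.4, so δQ = 0.134 × 65.4 = 8.74.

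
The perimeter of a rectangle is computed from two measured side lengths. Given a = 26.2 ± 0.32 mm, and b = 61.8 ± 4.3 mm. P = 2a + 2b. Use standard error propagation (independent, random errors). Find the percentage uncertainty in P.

4.90%

Absolute uncertainties add in quadrature for a linear combination:
  (2·δa)² = 0.410;  (2·δb)² = 74.0
δP = √(74.4) = 8.62 mm
P = 176 mm, so δP/P = 8.62/176 = 0.0490.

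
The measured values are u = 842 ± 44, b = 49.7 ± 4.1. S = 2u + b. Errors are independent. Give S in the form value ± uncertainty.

1730 ± 88.1

Each term contributes (cᵢ δxᵢ)² to (δS)²:
  (2·δu)² = 7740;  (δb)² = 16.8
δS = √(7760) = 88.1
S = 1730.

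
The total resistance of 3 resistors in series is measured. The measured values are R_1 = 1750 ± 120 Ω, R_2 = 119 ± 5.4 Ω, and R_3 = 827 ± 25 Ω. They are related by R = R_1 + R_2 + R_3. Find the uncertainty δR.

For a sum/difference, combine absolute errors in quadrature:
  (δR_1)² = 14400;  (δR_2)² = 29.2;  (δR_3)² = 625
δR = √(15100) = 123 Ω

123 Ω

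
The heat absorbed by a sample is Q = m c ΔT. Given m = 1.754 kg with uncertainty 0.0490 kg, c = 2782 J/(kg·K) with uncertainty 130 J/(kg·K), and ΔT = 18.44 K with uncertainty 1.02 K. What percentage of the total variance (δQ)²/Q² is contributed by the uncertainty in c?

36.2%

(δQ/Q)² = (1·δm/m)² + (1·δc/c)² + (1·δΔT/ΔT)²
  m term: (1×0.0279)² = 0.000780
  c term: (1×0.0467)² = 0.00218
  ΔT term: (1×0.0553)² = 0.00306
Total = 0.00602. Share from c = 0.00218/0.00602 = 0.362.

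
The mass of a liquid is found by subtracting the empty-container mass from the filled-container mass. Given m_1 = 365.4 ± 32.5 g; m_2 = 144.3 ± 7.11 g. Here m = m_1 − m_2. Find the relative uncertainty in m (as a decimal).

For a sum/difference, combine absolute errors in quadrature:
  (δm_1)² = 1060;  (δm_2)² = 50.6
δm = √(1110) = 33.3 g
m = 221.1 g, so δm/m = 33.3/221.1 = 0.150.

0.150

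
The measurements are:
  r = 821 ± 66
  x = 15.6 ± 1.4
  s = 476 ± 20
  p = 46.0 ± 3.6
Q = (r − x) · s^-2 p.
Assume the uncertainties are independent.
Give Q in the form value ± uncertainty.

0.164 ± 0.0231

Let u = r − x = 805. δu = √(δr² + δx²) = √(4360 + 1.96) = 66.0, so δu/u = 0.0820.
Q is then a monomial in u, s, p:
δQ/Q = √((δu/u)² + (-2·δs/s)² + (1·δp/p)²) = √(0.00672 + 0.00706 + 0.00612) = 0.141
Q = 0.164, so δQ = 0.141 × 0.164 = 0.0231.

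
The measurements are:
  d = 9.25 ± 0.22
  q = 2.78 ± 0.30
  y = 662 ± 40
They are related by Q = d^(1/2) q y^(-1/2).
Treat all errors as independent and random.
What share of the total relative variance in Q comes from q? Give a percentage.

91.7%

(δQ/Q)² = (½·δd/d)² + (1·δq/q)² + (−½·δy/y)²
  d term: (0.5×0.0238)² = 0.000141
  q term: (1×0.108)² = 0.0116
  y term: (-0.5×0.0604)² = 0.000913
Total = 0.0127. Share from q = 0.0116/0.0127 = 0.917.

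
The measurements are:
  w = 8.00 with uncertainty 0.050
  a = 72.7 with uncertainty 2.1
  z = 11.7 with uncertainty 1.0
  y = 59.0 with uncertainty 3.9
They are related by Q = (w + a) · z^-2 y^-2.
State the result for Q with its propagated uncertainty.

(1.69 ± 0.369) × 10^-4

Let u = w + a = 80.7. δu = √(δw² + δa²) = √(0.00250 + 4.41) = 2.10, so δu/u = 0.0260.
Q is then a monomial in u, z, y:
δQ/Q = √((δu/u)² + (-2·δz/z)² + (-2·δy/y)²) = √(0.000678 + 0.0292 + 0.0175) = 0.218
Q = 0.000169, so δQ = 0.218 × 0.000169 = 3.69e-05.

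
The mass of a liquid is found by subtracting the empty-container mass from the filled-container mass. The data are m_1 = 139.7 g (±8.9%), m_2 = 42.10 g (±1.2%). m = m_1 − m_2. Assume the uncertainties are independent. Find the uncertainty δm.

For a sum/difference, combine absolute errors in quadrature:
  (δm_1)² = 155;  (δm_2)² = 0.255
δm = √(155) = 12.4 g

12.4 g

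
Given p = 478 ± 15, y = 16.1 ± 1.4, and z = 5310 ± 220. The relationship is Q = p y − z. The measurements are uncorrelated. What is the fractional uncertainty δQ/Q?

Let w = p·y = 7700. δw/w = √((1·δp/p)² + (1·δy/y)²) = √(0.000985 + 0.00756) = 0.0924, so δw = 711.
Q = w − z: δQ = √(δw² + δz²) = √(5.06e+05 + 48400) = 745
Q = 2390, so δQ/Q = 745/2390 = 0.312.

0.312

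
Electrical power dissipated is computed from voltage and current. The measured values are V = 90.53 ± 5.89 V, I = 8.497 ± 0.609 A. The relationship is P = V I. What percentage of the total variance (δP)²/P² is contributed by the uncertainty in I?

54.8%

(δP/P)² = (1·δV/V)² + (1·δI/I)²
  V term: (1×0.0651)² = 0.00423
  I term: (1×0.0717)² = 0.00514
Total = 0.00937. Share from I = 0.00514/0.00937 = 0.548.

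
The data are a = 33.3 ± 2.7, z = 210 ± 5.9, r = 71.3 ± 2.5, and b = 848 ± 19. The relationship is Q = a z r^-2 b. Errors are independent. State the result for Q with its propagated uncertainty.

Products/powers → add relative errors in quadrature, weighted by exponent:
  (1·δa/a)² = (1×0.0811)² = 0.00657;  (1·δz/z)² = (1×0.0281)² = 0.000789;  (-2·δr/r)² = (-2×0.0351)² = 0.00492;  (1·δb/b)² = (1×0.0224)² = 0.000502
δQ/Q = √(0.0128) = 0.113
Q = 1170, so δQ = 0.113 × 1170 = 132.

1170 ± 132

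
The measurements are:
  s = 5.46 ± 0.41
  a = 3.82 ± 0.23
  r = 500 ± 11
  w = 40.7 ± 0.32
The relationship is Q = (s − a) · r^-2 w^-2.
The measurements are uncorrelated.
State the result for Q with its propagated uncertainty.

(3.96 ± 1.15) × 10^-9

Let u = s − a = 1.64. δu = √(δs² + δa²) = √(0.168 + 0.0529) = 0.470, so δu/u = 0.287.
Q is then a monomial in u, r, w:
δQ/Q = √((δu/u)² + (-2·δr/r)² + (-2·δw/w)²) = √(0.0822 + 0.00194 + 0.000247) = 0.290
Q = 3.96e-09, so δQ = 0.290 × 3.96e-09 = 1.15e-09.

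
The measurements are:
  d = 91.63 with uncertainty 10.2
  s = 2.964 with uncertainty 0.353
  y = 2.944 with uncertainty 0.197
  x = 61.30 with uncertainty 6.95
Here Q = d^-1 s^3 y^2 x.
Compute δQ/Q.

0.413

Relative error in a monomial: (δQ/Q)² = Σ (nᵢ · δxᵢ/xᵢ)².
  (-1·δd/d)² = (-1×0.111)² = 0.0124;  (3·δs/s)² = (3×0.119)² = 0.128;  (2·δy/y)² = (2×0.0669)² = 0.0179;  (1·δx/x)² = (1×0.113)² = 0.0129
δQ/Q = √(0.171) = 0.413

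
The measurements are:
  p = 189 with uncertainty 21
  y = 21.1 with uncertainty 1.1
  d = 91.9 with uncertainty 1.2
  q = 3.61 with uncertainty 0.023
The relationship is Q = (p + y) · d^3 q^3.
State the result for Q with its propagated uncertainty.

(7.67 ± 0.838) × 10^9

Let u = p + y = 210. δu = √(δp² + δy²) = √(441 + 1.21) = 21.0, so δu/u = 0.100.
Q is then a monomial in u, d, q:
δQ/Q = √((δu/u)² + (3·δd/d)² + (3·δq/q)²) = √(0.0100 + 0.00153 + 0.000365) = 0.109
Q = 7.67e+09, so δQ = 0.109 × 7.67e+09 = 8.38e+08.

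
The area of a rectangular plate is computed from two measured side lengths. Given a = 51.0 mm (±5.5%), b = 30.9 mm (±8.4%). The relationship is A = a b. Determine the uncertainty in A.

Products/powers → add relative errors in quadrature, weighted by exponent:
  (1·δa/a)² = (1×0.0550)² = 0.00302;  (1·δb/b)² = (1×0.0840)² = 0.00706
δA/A = √(0.0101) = 0.100
A = 1580 mm^2, so δA = 0.100 × 1580 = 158 mm^2.

158 mm^2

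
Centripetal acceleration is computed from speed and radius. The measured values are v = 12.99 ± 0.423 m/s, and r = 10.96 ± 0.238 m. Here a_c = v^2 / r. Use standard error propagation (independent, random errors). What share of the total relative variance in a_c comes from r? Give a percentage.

10.0%

(δa_c/a_c)² = (2·δv/v)² + (-1·δr/r)²
  v term: (2×0.0326)² = 0.00424
  r term: (-1×0.0217)² = 0.000472
Total = 0.00471. Share from r = 0.000472/0.00471 = 0.100.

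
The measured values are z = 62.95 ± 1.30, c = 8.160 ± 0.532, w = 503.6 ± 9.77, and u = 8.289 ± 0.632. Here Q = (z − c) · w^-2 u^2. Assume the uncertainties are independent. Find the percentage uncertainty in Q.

Let h = z − c = 54.79. δh = √(δz² + δc²) = √(1.69 + 0.283) = 1.40, so δh/h = 0.0256.
Q is then a monomial in h, w, u:
δQ/Q = √((δh/h)² + (-2·δw/w)² + (2·δu/u)²) = √(0.000657 + 0.00151 + 0.0233) = 0.159

15.9%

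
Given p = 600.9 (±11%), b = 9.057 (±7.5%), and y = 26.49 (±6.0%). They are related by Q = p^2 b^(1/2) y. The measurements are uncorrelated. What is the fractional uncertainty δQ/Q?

For a monomial Q ∝ p^2, b^(1/2), y, fractional errors add in quadrature:
  (2·δp/p)² = (2×0.110)² = 0.0484;  (½·δb/b)² = (0.5×0.0750)² = 0.00141;  (1·δy/y)² = (1×0.0600)² = 0.00360
δQ/Q = √(0.0534) = 0.231

0.231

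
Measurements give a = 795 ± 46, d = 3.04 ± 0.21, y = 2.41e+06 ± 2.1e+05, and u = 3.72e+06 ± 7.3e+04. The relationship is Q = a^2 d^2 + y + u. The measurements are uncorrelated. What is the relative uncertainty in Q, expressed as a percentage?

Let p = a^2·d^2 = 5.84e+06. δp/p = √((2·δa/a)² + (2·δd/d)²) = √(0.0134 + 0.0191) = 0.180, so δp = 1.05e+06.
Q = p + y + u: δQ = √(δp² + δy² + δu²) = √(1.11e+12 + 4.41e+10 + 5.33e+09) = 1.08e+06
Q = 1.2e+07, so δQ/Q = 1.08e+06/1.2e+07 = 0.0899.

8.99%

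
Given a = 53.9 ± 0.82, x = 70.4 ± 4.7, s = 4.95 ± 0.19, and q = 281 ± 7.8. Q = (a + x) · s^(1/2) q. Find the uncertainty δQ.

Let u = a + x = 124. δu = √(δa² + δx²) = √(0.672 + 22.1) = 4.77, so δu/u = 0.0384.
Q is then a monomial in u, s, q:
δQ/Q = √((δu/u)² + (½·δs/s)² + (1·δq/q)²) = √(0.00147 + 0.000368 + 0.000771) = 0.0511
Q = 77700, so δQ = 0.0511 × 77700 = 3970.

3970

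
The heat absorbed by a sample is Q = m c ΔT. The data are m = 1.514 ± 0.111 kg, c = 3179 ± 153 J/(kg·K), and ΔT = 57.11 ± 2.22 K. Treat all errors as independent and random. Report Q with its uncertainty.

Q is a product of powers, so relative uncertainties combine in quadrature:
  (1·δm/m)² = (1×0.0733)² = 0.00538;  (1·δc/c)² = (1×0.0481)² = 0.00232;  (1·δΔT/ΔT)² = (1×0.0389)² = 0.00151
δQ/Q = √(0.00920) = 0.0959
Q = 274900 J, so δQ = 0.0959 × 274900 = 26400 J.

274900 ± 26400 J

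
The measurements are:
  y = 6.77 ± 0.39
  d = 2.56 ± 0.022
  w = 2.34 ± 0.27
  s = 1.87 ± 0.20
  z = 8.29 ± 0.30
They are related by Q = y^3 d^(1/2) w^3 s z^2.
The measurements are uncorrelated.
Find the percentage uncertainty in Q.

40.8%

Each factor contributes (exponent × relative error)² to (δQ/Q)²:
  (3·δy/y)² = (3×0.0576)² = 0.0299;  (½·δd/d)² = (0.5×0.00859)² = 1.85e-05;  (3·δw/w)² = (3×0.115)² = 0.120;  (1·δs/s)² = (1×0.107)² = 0.0114;  (2·δz/z)² = (2×0.0362)² = 0.00524
δQ/Q = √(0.166) = 0.408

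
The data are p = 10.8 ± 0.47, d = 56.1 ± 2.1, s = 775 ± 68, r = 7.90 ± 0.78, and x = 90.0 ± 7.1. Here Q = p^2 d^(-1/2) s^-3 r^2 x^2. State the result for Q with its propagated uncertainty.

Since Q is a product/quotient, work with relative uncertainties:
  (2·δp/p)² = (2×0.0435)² = 0.00758;  (−½·δd/d)² = (-0.5×0.0374)² = 0.000350;  (-3·δs/s)² = (-3×0.0877)² = 0.0693;  (2·δr/r)² = (2×0.0987)² = 0.0390;  (2·δx/x)² = (2×0.0789)² = 0.0249
δQ/Q = √(0.141) = 0.376
Q = 0.0169, so δQ = 0.376 × 0.0169 = 0.00635.

0.0169 ± 0.00635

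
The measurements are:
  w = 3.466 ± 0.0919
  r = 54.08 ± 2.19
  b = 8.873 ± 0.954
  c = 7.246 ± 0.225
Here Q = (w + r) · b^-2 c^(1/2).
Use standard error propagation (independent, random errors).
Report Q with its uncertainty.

Let u = w + r = 57.55. δu = √(δw² + δr²) = √(0.00845 + 4.80) = 2.19, so δu/u = 0.0381.
Q is then a monomial in u, b, c:
δQ/Q = √((δu/u)² + (-2·δb/b)² + (½·δc/c)²) = √(0.00145 + 0.0462 + 0.000241) = 0.219
Q = 1.968, so δQ = 0.219 × 1.968 = 0.431.

1.968 ± 0.431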